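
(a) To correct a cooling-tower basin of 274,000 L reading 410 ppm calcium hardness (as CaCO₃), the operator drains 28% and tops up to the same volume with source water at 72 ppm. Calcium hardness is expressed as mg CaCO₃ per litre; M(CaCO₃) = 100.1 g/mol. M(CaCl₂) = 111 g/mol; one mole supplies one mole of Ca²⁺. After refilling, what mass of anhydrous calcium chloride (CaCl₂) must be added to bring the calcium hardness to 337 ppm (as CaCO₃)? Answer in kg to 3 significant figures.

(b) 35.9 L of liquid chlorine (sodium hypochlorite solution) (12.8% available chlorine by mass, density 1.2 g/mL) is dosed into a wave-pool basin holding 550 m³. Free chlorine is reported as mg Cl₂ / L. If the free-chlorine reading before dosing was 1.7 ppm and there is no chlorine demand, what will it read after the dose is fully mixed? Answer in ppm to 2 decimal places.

(a) After draining 28% and refilling: 410 × 0.72 + 72 × 0.28 = 315.36 ppm.
(a) Deficit to target: 337 − 315.36 = 21.64 mg/L.
(a) As CaCO₃: 21.64 mg/L × 274,000 L = 5929 g; ÷ 100.1 = 59.23 mol Ca²⁺.
(a) Mass: 59.23 × 111 = 6575 g.

(b) Volume: 550 m³ = 550,000 L.
(b) Mass of solution: 35.9 L × 1000 mL/L × 1.2 g/mL = 43,080 g.
(b) Available chlorine delivered: 43,080 g × 0.128 = 5514 g as Cl₂.
(b) Concentration rise: 5514 g / 550,000 L = 10.03 mg/L = 10.03 ppm.
(b) Final FC: 1.7 + 10.03 = 11.73 ppm.

(a) 6.58 kg; (b) 11.73 ppm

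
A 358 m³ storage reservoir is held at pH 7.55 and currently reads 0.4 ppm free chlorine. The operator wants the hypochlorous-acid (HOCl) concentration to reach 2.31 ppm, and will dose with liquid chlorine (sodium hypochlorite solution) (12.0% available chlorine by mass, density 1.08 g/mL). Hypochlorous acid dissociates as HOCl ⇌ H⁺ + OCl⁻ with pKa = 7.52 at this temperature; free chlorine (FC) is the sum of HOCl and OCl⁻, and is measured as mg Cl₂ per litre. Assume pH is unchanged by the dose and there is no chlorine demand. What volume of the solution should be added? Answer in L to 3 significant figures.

Volume: 358 m³ = 358,000 L.
[OCl⁻]/[HOCl] = 10^(pH − pKa) = 10^(7.55 − 7.52) = 1.072; fraction as HOCl = 1/(1 + 1.072) = 0.4827.
Free chlorine required for 2.31 ppm HOCl: 2.31 / 0.4827 = 4.785 ppm.
FC to add: 4.785 − 0.4 = 4.385 mg/L as Cl₂.
Cl₂ equivalent: 4.385 mg/L × 358,000 L = 1570 g.
Product at 12.0% available Cl: 1570 / 0.12 = 13,080 g.
Volume: 13,080 g ÷ 1.08 g/mL = 12,110 mL.

12.1 L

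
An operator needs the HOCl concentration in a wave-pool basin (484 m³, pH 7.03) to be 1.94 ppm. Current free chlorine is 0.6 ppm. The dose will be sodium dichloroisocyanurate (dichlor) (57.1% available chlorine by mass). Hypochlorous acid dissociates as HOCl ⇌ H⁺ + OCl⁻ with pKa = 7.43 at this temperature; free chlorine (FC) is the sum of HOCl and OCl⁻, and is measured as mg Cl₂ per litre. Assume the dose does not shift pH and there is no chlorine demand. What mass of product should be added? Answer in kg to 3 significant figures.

1.79 kg

Volume: 484 m³ = 484,000 L.
[OCl⁻]/[HOCl] = 10^(pH − pKa) = 10^(7.03 − 7.43) = 0.3981; fraction as HOCl = 1/(1 + 0.3981) = 0.7153.
Free chlorine required for 1.94 ppm HOCl: 1.94 / 0.7153 = 2.712 ppm.
FC to add: 2.712 − 0.6 = 2.112 mg/L as Cl₂.
Cl₂ equivalent: 2.112 mg/L × 484,000 L = 1022 g.
Product at 57.1% available Cl: 1022 / 0.571 = 1790 g.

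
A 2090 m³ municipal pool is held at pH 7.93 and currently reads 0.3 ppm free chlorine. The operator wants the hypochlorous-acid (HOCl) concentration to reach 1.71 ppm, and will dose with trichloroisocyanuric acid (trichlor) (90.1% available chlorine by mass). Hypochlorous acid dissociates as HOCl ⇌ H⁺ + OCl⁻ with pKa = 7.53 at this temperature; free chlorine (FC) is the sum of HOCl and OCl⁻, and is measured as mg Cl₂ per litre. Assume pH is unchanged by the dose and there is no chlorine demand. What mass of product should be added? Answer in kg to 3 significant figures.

Volume: 2090 m³ = 2,090,000 L.
[OCl⁻]/[HOCl] = 10^(pH − pKa) = 10^(7.93 − 7.53) = 2.512; fraction as HOCl = 1/(1 + 2.512) = 0.2847.
Free chlorine required for 1.71 ppm HOCl: 1.71 / 0.2847 = 6.005 ppm.
FC to add: 6.005 − 0.3 = 5.705 mg/L as Cl₂.
Cl₂ equivalent: 5.705 mg/L × 2,090,000 L = 11,920 g.
Product at 90.1% available Cl: 11,920 / 0.901 = 13,230 g.

13.2 kg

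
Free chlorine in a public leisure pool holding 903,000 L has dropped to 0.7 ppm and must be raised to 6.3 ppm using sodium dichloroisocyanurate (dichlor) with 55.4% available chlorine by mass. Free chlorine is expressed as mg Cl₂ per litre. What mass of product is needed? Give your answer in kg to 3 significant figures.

Chlorine deficit: 6.3 − 0.7 = 5.6 ppm = 5.6 mg/L as Cl₂.
Cl₂ equivalent needed: 5.6 mg/L × 903,000 L = 5,057,000 mg = 5057 g.
Product at 55.4% available chlorine: 5057 / 0.554 = 9128 g.

9.13 kg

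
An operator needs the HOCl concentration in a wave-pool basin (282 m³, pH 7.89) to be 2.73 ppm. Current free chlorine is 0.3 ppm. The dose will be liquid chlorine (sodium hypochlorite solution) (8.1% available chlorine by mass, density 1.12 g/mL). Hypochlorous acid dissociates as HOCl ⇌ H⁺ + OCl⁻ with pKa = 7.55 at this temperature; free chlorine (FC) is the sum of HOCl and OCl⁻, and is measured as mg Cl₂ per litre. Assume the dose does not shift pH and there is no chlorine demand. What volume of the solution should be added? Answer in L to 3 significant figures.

Volume: 282 m³ = 282,000 L.
[OCl⁻]/[HOCl] = 10^(pH − pKa) = 10^(7.89 − 7.55) = 2.188; fraction as HOCl = 1/(1 + 2.188) = 0.3137.
Free chlorine required for 2.73 ppm HOCl: 2.73 / 0.3137 = 8.703 ppm.
FC to add: 8.703 − 0.3 = 8.403 mg/L as Cl₂.
Cl₂ equivalent: 8.403 mg/L × 282,000 L = 2370 g.
Product at 8.1% available Cl: 2370 / 0.081 = 29,250 g.
Volume: 29,250 g ÷ 1.12 g/mL = 26,120 mL.

26.1 L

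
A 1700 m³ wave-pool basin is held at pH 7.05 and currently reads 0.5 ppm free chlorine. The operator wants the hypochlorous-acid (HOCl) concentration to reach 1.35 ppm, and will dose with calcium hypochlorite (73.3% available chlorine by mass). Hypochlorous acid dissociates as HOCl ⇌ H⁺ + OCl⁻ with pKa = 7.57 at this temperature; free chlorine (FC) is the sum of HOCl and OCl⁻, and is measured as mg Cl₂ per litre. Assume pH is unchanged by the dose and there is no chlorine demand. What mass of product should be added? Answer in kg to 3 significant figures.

Volume: 1700 m³ = 1,700,000 L.
[OCl⁻]/[HOCl] = 10^(pH − pKa) = 10^(7.05 − 7.57) = 0.302; fraction as HOCl = 1/(1 + 0.302) = 0.7681.
Free chlorine required for 1.35 ppm HOCl: 1.35 / 0.7681 = 1.758 ppm.
FC to add: 1.758 − 0.5 = 1.258 mg/L as Cl₂.
Cl₂ equivalent: 1.258 mg/L × 1,700,000 L = 2138 g.
Product at 73.3% available Cl: 2138 / 0.733 = 2917 g.

2.92 kg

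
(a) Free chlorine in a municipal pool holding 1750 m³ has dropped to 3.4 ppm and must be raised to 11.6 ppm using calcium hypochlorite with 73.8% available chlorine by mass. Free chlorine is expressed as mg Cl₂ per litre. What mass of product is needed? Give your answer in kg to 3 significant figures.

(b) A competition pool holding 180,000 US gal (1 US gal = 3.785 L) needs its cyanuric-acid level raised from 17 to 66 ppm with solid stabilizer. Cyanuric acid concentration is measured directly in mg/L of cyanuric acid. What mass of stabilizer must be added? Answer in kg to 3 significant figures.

(a) 19.4 kg; (b) 33.4 kg

(a) Volume: 1750 m³ = 1,750,000 L.
(a) Chlorine deficit: 11.6 − 3.4 = 8.2 ppm = 8.2 mg/L as Cl₂.
(a) Cl₂ equivalent needed: 8.2 mg/L × 1,750,000 L = 14,350,000 mg = 14,350 g.
(a) Product at 73.8% available chlorine: 14,350 / 0.738 = 19,440 g.

(b) Volume: 180,000 US gal × 3.785 L/gal = 681,300 L.
(b) CYA to add: (66 − 17) = 49 mg/L × 681,300 L = 33,380 g cyanuric acid.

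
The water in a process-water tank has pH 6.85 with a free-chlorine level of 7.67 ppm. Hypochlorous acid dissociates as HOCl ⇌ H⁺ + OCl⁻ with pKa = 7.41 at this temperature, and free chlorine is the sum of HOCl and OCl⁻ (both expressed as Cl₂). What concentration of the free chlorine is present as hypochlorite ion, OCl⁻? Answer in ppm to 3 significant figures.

[OCl⁻]/[HOCl] = 10^(pH − pKa) = 10^(6.85 − 7.41) = 10^-0.56 = 0.2754.
Fraction as HOCl = 1 / (1 + 0.2754) = 0.7841.
OCl⁻ = (1 − 0.7841) × 7.67 ppm = 1.656 ppm.

1.66 ppm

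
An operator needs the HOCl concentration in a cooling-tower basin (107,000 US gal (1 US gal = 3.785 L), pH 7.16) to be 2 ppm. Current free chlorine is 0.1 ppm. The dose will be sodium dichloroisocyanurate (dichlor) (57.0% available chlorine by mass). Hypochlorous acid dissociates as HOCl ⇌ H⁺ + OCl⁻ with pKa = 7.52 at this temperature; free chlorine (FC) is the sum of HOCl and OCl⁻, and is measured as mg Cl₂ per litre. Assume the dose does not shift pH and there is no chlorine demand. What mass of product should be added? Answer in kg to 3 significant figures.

1.97 kg

Volume: 107,000 US gal × 3.785 L/gal = 404,995 L.
[OCl⁻]/[HOCl] = 10^(pH − pKa) = 10^(7.16 − 7.52) = 0.4365; fraction as HOCl = 1/(1 + 0.4365) = 0.6961.
Free chlorine required for 2 ppm HOCl: 2 / 0.6961 = 2.873 ppm.
FC to add: 2.873 − 0.1 = 2.773 mg/L as Cl₂.
Cl₂ equivalent: 2.773 mg/L × 404,995 L = 1123 g.
Product at 57.0% available Cl: 1123 / 0.57 = 1970 g.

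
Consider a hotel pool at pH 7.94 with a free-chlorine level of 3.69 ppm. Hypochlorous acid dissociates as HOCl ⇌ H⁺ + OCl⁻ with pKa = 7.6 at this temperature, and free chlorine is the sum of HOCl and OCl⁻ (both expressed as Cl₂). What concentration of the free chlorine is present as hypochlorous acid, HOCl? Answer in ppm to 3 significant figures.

[OCl⁻]/[HOCl] = 10^(pH − pKa) = 10^(7.94 − 7.6) = 10^0.34 = 2.188.
Fraction as HOCl = 1 / (1 + 2.188) = 0.3137.
HOCl = 0.3137 × 3.69 ppm = 1.158 ppm.

1.16 ppm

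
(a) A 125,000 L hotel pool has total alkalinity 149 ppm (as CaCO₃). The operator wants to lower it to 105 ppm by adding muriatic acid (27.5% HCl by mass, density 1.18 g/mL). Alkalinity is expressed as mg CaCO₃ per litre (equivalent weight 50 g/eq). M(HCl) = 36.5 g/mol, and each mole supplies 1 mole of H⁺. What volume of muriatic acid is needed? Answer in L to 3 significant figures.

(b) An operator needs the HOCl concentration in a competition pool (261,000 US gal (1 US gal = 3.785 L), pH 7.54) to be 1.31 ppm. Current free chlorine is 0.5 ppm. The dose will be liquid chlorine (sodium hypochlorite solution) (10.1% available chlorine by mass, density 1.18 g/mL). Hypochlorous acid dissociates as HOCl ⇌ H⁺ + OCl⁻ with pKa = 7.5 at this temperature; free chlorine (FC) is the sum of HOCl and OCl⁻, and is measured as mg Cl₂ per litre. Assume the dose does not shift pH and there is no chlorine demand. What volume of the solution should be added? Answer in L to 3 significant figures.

(a) Alkalinity to neutralize: (149 − 105) = 44 mg/L as CaCO₃ × 125,000 L = 5500 g as CaCO₃.
(a) Equivalents of H⁺ required: 5500 ÷ 50 g/eq = 110 eq = 110 mol HCl.
(a) Mass of HCl: 110 × 36.5 = 4015 g.
(a) Mass of 27.5% solution: 4015 / 0.275 = 14,600 g.
(a) Volume: 14,600 g ÷ 1.18 g/mL = 12,370 mL.

(b) Volume: 261,000 US gal × 3.785 L/gal = 987,885 L.
(b) [OCl⁻]/[HOCl] = 10^(pH − pKa) = 10^(7.54 − 7.5) = 1.096; fraction as HOCl = 1/(1 + 1.096) = 0.477.
(b) Free chlorine required for 1.31 ppm HOCl: 1.31 / 0.477 = 2.746 ppm.
(b) FC to add: 2.746 − 0.5 = 2.246 mg/L as Cl₂.
(b) Cl₂ equivalent: 2.246 mg/L × 987,885 L = 2219 g.
(b) Product at 10.1% available Cl: 2219 / 0.101 = 21,970 g.
(b) Volume: 21,970 g ÷ 1.18 g/mL = 18,620 mL.

(a) 12.4 L; (b) 18.6 L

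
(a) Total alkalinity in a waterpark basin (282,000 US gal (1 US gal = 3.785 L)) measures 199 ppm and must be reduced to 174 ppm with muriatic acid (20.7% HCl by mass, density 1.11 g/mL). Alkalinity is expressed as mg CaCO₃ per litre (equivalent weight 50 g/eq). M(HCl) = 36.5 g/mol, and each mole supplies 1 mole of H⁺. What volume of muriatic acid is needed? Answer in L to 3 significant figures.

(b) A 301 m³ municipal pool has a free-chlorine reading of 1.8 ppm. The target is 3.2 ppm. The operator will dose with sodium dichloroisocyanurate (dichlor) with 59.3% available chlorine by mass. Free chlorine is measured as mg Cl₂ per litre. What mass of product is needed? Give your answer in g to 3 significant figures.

(a) Volume: 282,000 US gal × 3.785 L/gal = 1,067,370 L.
(a) Alkalinity to neutralize: (199 − 174) = 25 mg/L as CaCO₃ × 1,067,370 L = 26,680 g as CaCO₃.
(a) Equivalents of H⁺ required: 26,680 ÷ 50 g/eq = 533.7 eq = 533.7 mol HCl.
(a) Mass of HCl: 533.7 × 36.5 = 19,480 g.
(a) Mass of 20.7% solution: 19,480 / 0.207 = 94,100 g.
(a) Volume: 94,100 g ÷ 1.11 g/mL = 84,780 mL.

(b) Volume: 301 m³ = 301,000 L.
(b) Chlorine deficit: 3.2 − 1.8 = 1.4 ppm = 1.4 mg/L as Cl₂.
(b) Cl₂ equivalent needed: 1.4 mg/L × 301,000 L = 421,400 mg = 421.4 g.
(b) Product at 59.3% available chlorine: 421.4 / 0.593 = 710.6 g.

(a) 84.8 L; (b) 711 g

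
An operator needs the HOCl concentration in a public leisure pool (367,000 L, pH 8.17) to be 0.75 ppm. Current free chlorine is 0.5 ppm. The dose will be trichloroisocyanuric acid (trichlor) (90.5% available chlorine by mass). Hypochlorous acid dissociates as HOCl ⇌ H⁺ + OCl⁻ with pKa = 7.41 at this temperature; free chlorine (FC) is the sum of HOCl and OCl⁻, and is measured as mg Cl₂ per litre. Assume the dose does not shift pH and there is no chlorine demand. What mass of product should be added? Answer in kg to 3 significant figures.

1.85 kg

[OCl⁻]/[HOCl] = 10^(pH − pKa) = 10^(8.17 − 7.41) = 5.754; fraction as HOCl = 1/(1 + 5.754) = 0.1481.
Free chlorine required for 0.75 ppm HOCl: 0.75 / 0.1481 = 5.066 ppm.
FC to add: 5.066 − 0.5 = 4.566 mg/L as Cl₂.
Cl₂ equivalent: 4.566 mg/L × 367,000 L = 1676 g.
Product at 90.5% available Cl: 1676 / 0.905 = 1852 g.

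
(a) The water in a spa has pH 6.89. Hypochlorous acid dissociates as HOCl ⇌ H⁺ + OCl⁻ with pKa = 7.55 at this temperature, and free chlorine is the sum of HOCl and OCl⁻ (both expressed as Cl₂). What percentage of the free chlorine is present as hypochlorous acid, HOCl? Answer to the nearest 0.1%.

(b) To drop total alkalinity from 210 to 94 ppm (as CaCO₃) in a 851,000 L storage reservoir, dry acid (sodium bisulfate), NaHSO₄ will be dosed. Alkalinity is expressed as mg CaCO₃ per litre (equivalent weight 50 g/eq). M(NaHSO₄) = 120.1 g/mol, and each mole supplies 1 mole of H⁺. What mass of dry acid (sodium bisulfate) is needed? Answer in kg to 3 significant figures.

(a) 82.0%; (b) 237 kg

(a) [OCl⁻]/[HOCl] = 10^(pH − pKa) = 10^(6.89 − 7.55) = 10^-0.66 = 0.2188.
(a) Fraction as HOCl = 1 / (1 + 0.2188) = 0.8205.

(b) Alkalinity to neutralize: (210 − 94) = 116 mg/L as CaCO₃ × 851,000 L = 98,720 g as CaCO₃.
(b) Equivalents of H⁺ required: 98,720 ÷ 50 g/eq = 1974 eq = 1974 mol NaHSO₄.
(b) Mass of NaHSO₄: 1974 × 120.1 = 237,100 g.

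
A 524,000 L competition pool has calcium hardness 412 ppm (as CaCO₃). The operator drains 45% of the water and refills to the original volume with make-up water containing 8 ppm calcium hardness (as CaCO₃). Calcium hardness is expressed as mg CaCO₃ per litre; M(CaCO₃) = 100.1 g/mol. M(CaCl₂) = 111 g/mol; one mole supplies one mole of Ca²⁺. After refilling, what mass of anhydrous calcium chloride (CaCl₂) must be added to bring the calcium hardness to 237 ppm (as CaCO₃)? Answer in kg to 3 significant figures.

3.95 kg

After draining 45% and refilling: 412 × 0.55 + 8 × 0.45 = 230.2 ppm.
Deficit to target: 237 − 230.2 = 6.8 mg/L.
As CaCO₃: 6.8 mg/L × 524,000 L = 3563 g; ÷ 100.1 = 35.6 mol Ca²⁺.
Mass: 35.6 × 111 = 3951 g.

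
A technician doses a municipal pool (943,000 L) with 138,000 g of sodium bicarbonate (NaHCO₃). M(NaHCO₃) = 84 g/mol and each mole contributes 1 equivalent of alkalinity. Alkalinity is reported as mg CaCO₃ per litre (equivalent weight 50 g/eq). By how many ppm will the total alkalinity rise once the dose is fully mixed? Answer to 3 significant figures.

87.1 ppm

Moles of NaHCO₃: 138,000 g ÷ 84 g/mol = 1643 mol → 1643 eq of alkalinity.
As CaCO₃: 1643 eq × 50 g/eq = 82,140 g.
Rise: 82,140 g / 943,000 L × 1000 = 87.11 mg/L.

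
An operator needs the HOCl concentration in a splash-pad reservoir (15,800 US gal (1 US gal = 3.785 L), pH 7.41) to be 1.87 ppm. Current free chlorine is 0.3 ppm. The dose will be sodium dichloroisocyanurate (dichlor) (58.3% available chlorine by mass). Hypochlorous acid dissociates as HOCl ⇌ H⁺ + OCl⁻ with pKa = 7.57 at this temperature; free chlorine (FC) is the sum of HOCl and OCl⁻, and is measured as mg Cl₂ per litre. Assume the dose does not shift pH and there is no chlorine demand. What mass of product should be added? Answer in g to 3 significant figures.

Volume: 15,800 US gal × 3.785 L/gal = 59,803 L.
[OCl⁻]/[HOCl] = 10^(pH − pKa) = 10^(7.41 − 7.57) = 0.6918; fraction as HOCl = 1/(1 + 0.6918) = 0.5911.
Free chlorine required for 1.87 ppm HOCl: 1.87 / 0.5911 = 3.164 ppm.
FC to add: 3.164 − 0.3 = 2.864 mg/L as Cl₂.
Cl₂ equivalent: 2.864 mg/L × 59,803 L = 171.3 g.
Product at 58.3% available Cl: 171.3 / 0.583 = 293.8 g.

294 g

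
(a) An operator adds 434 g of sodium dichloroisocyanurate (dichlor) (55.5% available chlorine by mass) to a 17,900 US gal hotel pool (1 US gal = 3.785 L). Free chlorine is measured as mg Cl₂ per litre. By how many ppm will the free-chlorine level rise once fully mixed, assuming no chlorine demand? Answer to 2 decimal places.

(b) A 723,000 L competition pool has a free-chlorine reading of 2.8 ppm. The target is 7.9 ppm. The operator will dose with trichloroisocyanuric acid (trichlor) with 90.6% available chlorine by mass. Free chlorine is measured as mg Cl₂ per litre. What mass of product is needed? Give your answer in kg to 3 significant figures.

(a) 3.56 ppm; (b) 4.07 kg

(a) Volume: 17,900 US gal × 3.785 L/gal = 67,752 L.
(a) Available chlorine delivered: 434 g × 0.555 = 240.9 g as Cl₂.
(a) Concentration rise: 240.9 g / 67,752 L = 3.555 mg/L = 3.56 ppm.

(b) Chlorine deficit: 7.9 − 2.8 = 5.1 ppm = 5.1 mg/L as Cl₂.
(b) Cl₂ equivalent needed: 5.1 mg/L × 723,000 L = 3,687,000 mg = 3687 g.
(b) Product at 90.6% available chlorine: 3687 / 0.906 = 4070 g.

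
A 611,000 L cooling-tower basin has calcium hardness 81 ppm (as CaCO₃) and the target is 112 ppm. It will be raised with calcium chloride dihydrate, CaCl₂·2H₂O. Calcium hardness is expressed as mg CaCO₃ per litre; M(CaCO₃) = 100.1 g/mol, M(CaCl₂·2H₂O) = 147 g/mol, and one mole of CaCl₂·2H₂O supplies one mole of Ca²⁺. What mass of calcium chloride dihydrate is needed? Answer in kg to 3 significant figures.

27.8 kg

Hardness to add: (112 − 81) = 31 mg/L as CaCO₃ × 611,000 L = 18,940 g as CaCO₃.
Moles of Ca²⁺ (1 mol Ca²⁺ ≡ 1 mol CaCO₃): 18,940 / 100.1 g/mol = 189.2 mol.
Mass of CaCl₂·2H₂O: 189.2 × 147 = 27,820 g.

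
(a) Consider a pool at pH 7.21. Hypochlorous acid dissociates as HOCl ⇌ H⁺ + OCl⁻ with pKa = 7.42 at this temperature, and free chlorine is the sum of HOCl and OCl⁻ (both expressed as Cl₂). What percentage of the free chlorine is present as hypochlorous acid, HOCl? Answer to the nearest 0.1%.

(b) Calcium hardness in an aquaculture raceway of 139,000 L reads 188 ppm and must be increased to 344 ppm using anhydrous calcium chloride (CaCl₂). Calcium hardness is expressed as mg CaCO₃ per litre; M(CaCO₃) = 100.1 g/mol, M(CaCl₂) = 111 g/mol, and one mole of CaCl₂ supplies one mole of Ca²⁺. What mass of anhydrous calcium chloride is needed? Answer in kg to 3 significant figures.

(a) [OCl⁻]/[HOCl] = 10^(pH − pKa) = 10^(7.21 − 7.42) = 10^-0.21 = 0.6166.
(a) Fraction as HOCl = 1 / (1 + 0.6166) = 0.6186.

(b) Hardness to add: (344 − 188) = 156 mg/L as CaCO₃ × 139,000 L = 21,680 g as CaCO₃.
(b) Moles of Ca²⁺ (1 mol Ca²⁺ ≡ 1 mol CaCO₃): 21,680 / 100.1 g/mol = 216.6 mol.
(b) Mass of CaCl₂: 216.6 × 111 = 24,050 g.

(a) 61.9%; (b) 24.0 kg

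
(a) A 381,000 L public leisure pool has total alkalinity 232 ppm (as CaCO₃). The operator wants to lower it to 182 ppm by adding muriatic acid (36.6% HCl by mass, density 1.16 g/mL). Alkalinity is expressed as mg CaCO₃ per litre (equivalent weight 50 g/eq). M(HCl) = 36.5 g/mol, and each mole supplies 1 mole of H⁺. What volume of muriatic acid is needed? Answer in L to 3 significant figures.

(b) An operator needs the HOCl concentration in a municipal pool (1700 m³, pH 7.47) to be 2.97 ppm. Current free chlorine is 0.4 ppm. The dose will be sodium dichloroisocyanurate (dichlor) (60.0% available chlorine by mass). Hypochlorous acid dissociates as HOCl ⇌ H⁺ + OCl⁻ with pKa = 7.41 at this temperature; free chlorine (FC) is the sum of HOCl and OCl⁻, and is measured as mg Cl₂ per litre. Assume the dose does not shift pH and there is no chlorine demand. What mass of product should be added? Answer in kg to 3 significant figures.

(a) 32.8 L; (b) 16.9 kg

(a) Alkalinity to neutralize: (232 − 182) = 50 mg/L as CaCO₃ × 381,000 L = 19,050 g as CaCO₃.
(a) Equivalents of H⁺ required: 19,050 ÷ 50 g/eq = 381 eq = 381 mol HCl.
(a) Mass of HCl: 381 × 36.5 = 13,910 g.
(a) Mass of 36.6% solution: 13,910 / 0.366 = 38,000 g.
(a) Volume: 38,000 g ÷ 1.16 g/mL = 32,760 mL.

(b) Volume: 1700 m³ = 1,700,000 L.
(b) [OCl⁻]/[HOCl] = 10^(pH − pKa) = 10^(7.47 − 7.41) = 1.148; fraction as HOCl = 1/(1 + 1.148) = 0.4655.
(b) Free chlorine required for 2.97 ppm HOCl: 2.97 / 0.4655 = 6.38 ppm.
(b) FC to add: 6.38 − 0.4 = 5.98 mg/L as Cl₂.
(b) Cl₂ equivalent: 5.98 mg/L × 1,700,000 L = 10,170 g.
(b) Product at 60.0% available Cl: 10,170 / 0.6 = 16,940 g.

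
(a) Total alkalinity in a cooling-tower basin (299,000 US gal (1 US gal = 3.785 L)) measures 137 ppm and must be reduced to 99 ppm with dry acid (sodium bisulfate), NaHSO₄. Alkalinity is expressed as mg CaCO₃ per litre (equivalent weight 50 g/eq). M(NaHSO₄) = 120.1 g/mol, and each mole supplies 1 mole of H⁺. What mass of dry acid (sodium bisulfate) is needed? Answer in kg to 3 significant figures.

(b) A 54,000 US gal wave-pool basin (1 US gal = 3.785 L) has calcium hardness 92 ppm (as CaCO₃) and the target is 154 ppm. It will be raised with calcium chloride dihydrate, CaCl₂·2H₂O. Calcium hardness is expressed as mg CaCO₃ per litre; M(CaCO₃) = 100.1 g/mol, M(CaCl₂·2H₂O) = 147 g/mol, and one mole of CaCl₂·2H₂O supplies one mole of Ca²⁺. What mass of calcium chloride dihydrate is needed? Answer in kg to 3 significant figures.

(a) 103 kg; (b) 18.6 kg

(a) Volume: 299,000 US gal × 3.785 L/gal = 1,131,715 L.
(a) Alkalinity to neutralize: (137 − 99) = 38 mg/L as CaCO₃ × 1,131,715 L = 43,010 g as CaCO₃.
(a) Equivalents of H⁺ required: 43,010 ÷ 50 g/eq = 860.1 eq = 860.1 mol NaHSO₄.
(a) Mass of NaHSO₄: 860.1 × 120.1 = 103,300 g.

(b) Volume: 54,000 US gal × 3.785 L/gal = 204,390 L.
(b) Hardness to add: (154 − 92) = 62 mg/L as CaCO₃ × 204,390 L = 12,670 g as CaCO₃.
(b) Moles of Ca²⁺ (1 mol Ca²⁺ ≡ 1 mol CaCO₃): 12,670 / 100.1 g/mol = 126.6 mol.
(b) Mass of CaCl₂·2H₂O: 126.6 × 147 = 18,610 g.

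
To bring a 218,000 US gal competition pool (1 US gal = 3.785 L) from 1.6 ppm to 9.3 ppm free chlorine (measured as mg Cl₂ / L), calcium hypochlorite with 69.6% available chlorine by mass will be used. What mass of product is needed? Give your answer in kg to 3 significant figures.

9.13 kg

Volume: 218,000 US gal × 3.785 L/gal = 825,130 L.
Chlorine deficit: 9.3 − 1.6 = 7.7 ppm = 7.7 mg/L as Cl₂.
Cl₂ equivalent needed: 7.7 mg/L × 825,130 L = 6,354,000 mg = 6354 g.
Product at 69.6% available chlorine: 6354 / 0.696 = 9129 g.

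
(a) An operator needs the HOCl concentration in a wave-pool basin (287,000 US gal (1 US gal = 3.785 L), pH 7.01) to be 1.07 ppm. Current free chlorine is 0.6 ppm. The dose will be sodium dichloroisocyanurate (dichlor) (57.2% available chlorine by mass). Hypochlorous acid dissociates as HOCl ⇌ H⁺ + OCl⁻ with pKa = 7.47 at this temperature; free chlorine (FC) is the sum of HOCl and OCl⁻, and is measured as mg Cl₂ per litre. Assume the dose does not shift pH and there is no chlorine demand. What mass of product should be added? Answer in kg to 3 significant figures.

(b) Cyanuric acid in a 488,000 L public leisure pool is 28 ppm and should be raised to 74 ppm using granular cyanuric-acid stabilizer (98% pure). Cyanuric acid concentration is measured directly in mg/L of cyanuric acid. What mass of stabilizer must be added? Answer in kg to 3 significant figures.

(a) 1.60 kg; (b) 22.9 kg

(a) Volume: 287,000 US gal × 3.785 L/gal = 1,086,295 L.
(a) [OCl⁻]/[HOCl] = 10^(pH − pKa) = 10^(7.01 − 7.47) = 0.3467; fraction as HOCl = 1/(1 + 0.3467) = 0.7425.
(a) Free chlorine required for 1.07 ppm HOCl: 1.07 / 0.7425 = 1.441 ppm.
(a) FC to add: 1.441 − 0.6 = 0.841 mg/L as Cl₂.
(a) Cl₂ equivalent: 0.841 mg/L × 1,086,295 L = 913.6 g.
(a) Product at 57.2% available Cl: 913.6 / 0.572 = 1597 g.

(b) CYA to add: (74 − 28) = 46 mg/L × 488,000 L = 22,450 g cyanuric acid.
(b) At 98% purity: 22,450 / 0.98 = 22,910 g product.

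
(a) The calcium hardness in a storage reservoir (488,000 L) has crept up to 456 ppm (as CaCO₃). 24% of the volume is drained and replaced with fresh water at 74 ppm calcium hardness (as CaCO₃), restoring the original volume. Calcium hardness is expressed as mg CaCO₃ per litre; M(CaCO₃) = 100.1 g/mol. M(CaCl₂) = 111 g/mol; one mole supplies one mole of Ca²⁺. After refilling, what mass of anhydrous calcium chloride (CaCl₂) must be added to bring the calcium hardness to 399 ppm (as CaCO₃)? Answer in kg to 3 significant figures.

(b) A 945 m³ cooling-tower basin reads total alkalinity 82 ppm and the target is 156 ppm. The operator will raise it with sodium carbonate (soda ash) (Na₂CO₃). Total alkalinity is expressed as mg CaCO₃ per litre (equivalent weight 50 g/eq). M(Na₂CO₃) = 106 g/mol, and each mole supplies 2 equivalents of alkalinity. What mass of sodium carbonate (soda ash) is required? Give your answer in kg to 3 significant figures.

(a) After draining 24% and refilling: 456 × 0.76 + 74 × 0.24 = 364.32 ppm.
(a) Deficit to target: 399 − 364.32 = 34.68 mg/L.
(a) As CaCO₃: 34.68 mg/L × 488,000 L = 16,920 g; ÷ 100.1 = 169.1 mol Ca²⁺.
(a) Mass: 169.1 × 111 = 18,770 g.

(b) Volume: 945 m³ = 945,000 L.
(b) Alkalinity to add: (156 − 82) = 74 mg/L as CaCO₃ × 945,000 L = 69,930 g as CaCO₃.
(b) Equivalents: 69,930 g ÷ 50 g/eq = 1399 eq.
(b) Each mole of Na₂CO₃ supplies 2 eq, so 1399 / 2 = 699.3 mol.
(b) Mass: 699.3 mol × 106 g/mol = 74,130 g.

(a) 18.8 kg; (b) 74.1 kg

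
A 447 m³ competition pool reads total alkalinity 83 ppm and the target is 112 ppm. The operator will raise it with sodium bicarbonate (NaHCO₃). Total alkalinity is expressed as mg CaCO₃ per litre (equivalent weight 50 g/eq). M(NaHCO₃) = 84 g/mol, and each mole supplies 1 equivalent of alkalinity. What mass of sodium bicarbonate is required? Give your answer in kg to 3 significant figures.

Volume: 447 m³ = 447,000 L.
Alkalinity to add: (112 − 83) = 29 mg/L as CaCO₃ × 447,000 L = 12,960 g as CaCO₃.
Equivalents: 12,960 g ÷ 50 g/eq = 259.3 eq.
NaHCO₃ supplies 1 eq per mole → 259.3 mol.
Mass: 259.3 mol × 84 g/mol = 21,780 g.

21.8 kg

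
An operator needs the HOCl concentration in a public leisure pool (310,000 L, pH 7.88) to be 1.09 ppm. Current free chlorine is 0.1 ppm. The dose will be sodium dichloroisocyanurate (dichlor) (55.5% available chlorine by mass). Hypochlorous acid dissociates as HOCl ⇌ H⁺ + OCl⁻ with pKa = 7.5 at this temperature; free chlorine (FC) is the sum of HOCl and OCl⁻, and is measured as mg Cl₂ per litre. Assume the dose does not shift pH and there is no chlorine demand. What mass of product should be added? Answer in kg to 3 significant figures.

2.01 kg

[OCl⁻]/[HOCl] = 10^(pH − pKa) = 10^(7.88 − 7.5) = 2.399; fraction as HOCl = 1/(1 + 2.399) = 0.2942.
Free chlorine required for 1.09 ppm HOCl: 1.09 / 0.2942 = 3.705 ppm.
FC to add: 3.705 − 0.1 = 3.605 mg/L as Cl₂.
Cl₂ equivalent: 3.605 mg/L × 310,000 L = 1117 g.
Product at 55.5% available Cl: 1117 / 0.555 = 2013 g.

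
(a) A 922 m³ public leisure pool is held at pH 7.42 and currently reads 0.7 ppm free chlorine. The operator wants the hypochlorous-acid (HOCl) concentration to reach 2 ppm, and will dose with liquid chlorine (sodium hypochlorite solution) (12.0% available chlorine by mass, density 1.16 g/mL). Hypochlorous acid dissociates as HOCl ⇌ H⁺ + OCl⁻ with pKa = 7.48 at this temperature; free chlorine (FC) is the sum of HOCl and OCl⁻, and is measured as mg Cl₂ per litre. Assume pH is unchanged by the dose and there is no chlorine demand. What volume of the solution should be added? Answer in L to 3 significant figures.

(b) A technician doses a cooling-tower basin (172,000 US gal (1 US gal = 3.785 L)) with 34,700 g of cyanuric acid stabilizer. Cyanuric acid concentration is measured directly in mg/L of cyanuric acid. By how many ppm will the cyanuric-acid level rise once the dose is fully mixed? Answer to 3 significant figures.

(a) 20.1 L; (b) 53.3 ppm

(a) Volume: 922 m³ = 922,000 L.
(a) [OCl⁻]/[HOCl] = 10^(pH − pKa) = 10^(7.42 − 7.48) = 0.871; fraction as HOCl = 1/(1 + 0.871) = 0.5345.
(a) Free chlorine required for 2 ppm HOCl: 2 / 0.5345 = 3.742 ppm.
(a) FC to add: 3.742 − 0.7 = 3.042 mg/L as Cl₂.
(a) Cl₂ equivalent: 3.042 mg/L × 922,000 L = 2805 g.
(a) Product at 12.0% available Cl: 2805 / 0.12 = 23,370 g.
(a) Volume: 23,370 g ÷ 1.16 g/mL = 20,150 mL.

(b) Volume: 172,000 US gal × 3.785 L/gal = 651,020 L.
(b) Rise: 34,700 g / 651,020 L × 1000 = 53.3 mg/L.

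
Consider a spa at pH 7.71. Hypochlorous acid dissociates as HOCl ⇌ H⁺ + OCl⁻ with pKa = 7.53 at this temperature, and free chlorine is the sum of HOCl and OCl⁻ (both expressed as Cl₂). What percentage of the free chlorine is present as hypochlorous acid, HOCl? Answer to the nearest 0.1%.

[OCl⁻]/[HOCl] = 10^(pH − pKa) = 10^(7.71 − 7.53) = 10^0.18 = 1.514.
Fraction as HOCl = 1 / (1 + 1.514) = 0.3978.

39.8%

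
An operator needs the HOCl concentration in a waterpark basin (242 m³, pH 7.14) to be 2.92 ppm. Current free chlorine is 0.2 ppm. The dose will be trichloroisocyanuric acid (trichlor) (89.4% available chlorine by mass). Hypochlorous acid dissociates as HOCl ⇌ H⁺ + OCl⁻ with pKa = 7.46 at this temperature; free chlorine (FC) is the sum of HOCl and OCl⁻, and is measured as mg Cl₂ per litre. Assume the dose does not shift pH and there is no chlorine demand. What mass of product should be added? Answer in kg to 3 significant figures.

Volume: 242 m³ = 242,000 L.
[OCl⁻]/[HOCl] = 10^(pH − pKa) = 10^(7.14 − 7.46) = 0.4786; fraction as HOCl = 1/(1 + 0.4786) = 0.6763.
Free chlorine required for 2.92 ppm HOCl: 2.92 / 0.6763 = 4.318 ppm.
FC to add: 4.318 − 0.2 = 4.118 mg/L as Cl₂.
Cl₂ equivalent: 4.118 mg/L × 242,000 L = 996.5 g.
Product at 89.4% available Cl: 996.5 / 0.894 = 1115 g.

1.11 kg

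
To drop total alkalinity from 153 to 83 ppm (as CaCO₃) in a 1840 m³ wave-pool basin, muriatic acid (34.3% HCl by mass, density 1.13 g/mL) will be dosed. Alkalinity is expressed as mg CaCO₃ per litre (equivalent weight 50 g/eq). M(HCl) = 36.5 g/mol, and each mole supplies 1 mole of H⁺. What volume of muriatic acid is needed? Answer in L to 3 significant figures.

Volume: 1840 m³ = 1,840,000 L.
Alkalinity to neutralize: (153 − 83) = 70 mg/L as CaCO₃ × 1,840,000 L = 128,800 g as CaCO₃.
Equivalents of H⁺ required: 128,800 ÷ 50 g/eq = 2576 eq = 2576 mol HCl.
Mass of HCl: 2576 × 36.5 = 94,020 g.
Mass of 34.3% solution: 94,020 / 0.343 = 274,100 g.
Volume: 274,100 g ÷ 1.13 g/mL = 242,600 mL.

243 L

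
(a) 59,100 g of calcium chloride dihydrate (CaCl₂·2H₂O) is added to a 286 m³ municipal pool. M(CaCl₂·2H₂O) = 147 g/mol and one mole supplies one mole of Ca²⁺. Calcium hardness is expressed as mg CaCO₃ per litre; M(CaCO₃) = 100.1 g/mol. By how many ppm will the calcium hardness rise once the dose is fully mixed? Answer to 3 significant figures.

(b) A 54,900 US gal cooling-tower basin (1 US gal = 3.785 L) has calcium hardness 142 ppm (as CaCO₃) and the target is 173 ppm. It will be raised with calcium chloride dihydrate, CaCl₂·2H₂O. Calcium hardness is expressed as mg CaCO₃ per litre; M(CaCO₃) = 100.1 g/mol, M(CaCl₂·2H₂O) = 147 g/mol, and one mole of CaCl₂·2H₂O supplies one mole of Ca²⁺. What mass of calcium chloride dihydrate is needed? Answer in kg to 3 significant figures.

(a) Volume: 286 m³ = 286,000 L.
(a) Moles of Ca²⁺: 59,100 g ÷ 147 g/mol = 402 mol.
(a) As CaCO₃: 402 mol × 100.1 g/mol = 40,240 g.
(a) Rise: 40,240 g / 286,000 L × 1000 = 140.7 mg/L.

(b) Volume: 54,900 US gal × 3.785 L/gal = 207,796 L.
(b) Hardness to add: (173 − 142) = 31 mg/L as CaCO₃ × 207,796 L = 6442 g as CaCO₃.
(b) Moles of Ca²⁺ (1 mol Ca²⁺ ≡ 1 mol CaCO₃): 6442 / 100.1 g/mol = 64.35 mol.
(b) Mass of CaCl₂·2H₂O: 64.35 × 147 = 9460 g.

(a) 141 ppm; (b) 9.46 kg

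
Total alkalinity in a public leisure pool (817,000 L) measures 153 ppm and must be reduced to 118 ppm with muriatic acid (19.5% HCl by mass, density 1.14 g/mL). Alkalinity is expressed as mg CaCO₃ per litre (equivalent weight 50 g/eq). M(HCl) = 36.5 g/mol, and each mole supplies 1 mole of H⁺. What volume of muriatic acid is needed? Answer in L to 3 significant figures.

93.9 L

Alkalinity to neutralize: (153 − 118) = 35 mg/L as CaCO₃ × 817,000 L = 28,600 g as CaCO₃.
Equivalents of H⁺ required: 28,600 ÷ 50 g/eq = 571.9 eq = 571.9 mol HCl.
Mass of HCl: 571.9 × 36.5 = 20,870 g.
Mass of 19.5% solution: 20,870 / 0.195 = 107,000 g.
Volume: 107,000 g ÷ 1.14 g/mL = 93,900 mL.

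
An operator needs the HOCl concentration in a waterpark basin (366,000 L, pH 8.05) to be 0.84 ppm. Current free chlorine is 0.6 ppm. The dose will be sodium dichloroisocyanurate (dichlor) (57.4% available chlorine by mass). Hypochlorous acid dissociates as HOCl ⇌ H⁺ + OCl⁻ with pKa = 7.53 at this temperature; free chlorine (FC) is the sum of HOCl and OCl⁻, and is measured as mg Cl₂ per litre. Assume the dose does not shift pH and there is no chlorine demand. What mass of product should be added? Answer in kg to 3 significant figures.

1.93 kg

[OCl⁻]/[HOCl] = 10^(pH − pKa) = 10^(8.05 − 7.53) = 3.311; fraction as HOCl = 1/(1 + 3.311) = 0.2319.
Free chlorine required for 0.84 ppm HOCl: 0.84 / 0.2319 = 3.622 ppm.
FC to add: 3.622 − 0.6 = 3.022 mg/L as Cl₂.
Cl₂ equivalent: 3.022 mg/L × 366,000 L = 1106 g.
Product at 57.4% available Cl: 1106 / 0.574 = 1927 g.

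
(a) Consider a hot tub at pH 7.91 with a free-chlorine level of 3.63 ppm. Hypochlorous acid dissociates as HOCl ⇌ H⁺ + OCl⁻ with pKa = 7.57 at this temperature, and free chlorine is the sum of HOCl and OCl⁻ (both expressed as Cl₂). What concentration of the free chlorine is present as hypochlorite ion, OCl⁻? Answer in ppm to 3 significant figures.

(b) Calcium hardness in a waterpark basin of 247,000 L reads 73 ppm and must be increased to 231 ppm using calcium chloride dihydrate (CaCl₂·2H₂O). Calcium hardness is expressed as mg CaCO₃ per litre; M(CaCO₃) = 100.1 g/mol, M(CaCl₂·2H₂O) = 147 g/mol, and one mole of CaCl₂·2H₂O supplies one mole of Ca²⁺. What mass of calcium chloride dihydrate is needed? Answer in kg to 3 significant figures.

(a) 2.49 ppm; (b) 57.3 kg

(a) [OCl⁻]/[HOCl] = 10^(pH − pKa) = 10^(7.91 − 7.57) = 10^0.34 = 2.188.
(a) Fraction as HOCl = 1 / (1 + 2.188) = 0.3137.
(a) OCl⁻ = (1 − 0.3137) × 3.63 ppm = 2.491 ppm.

(b) Hardness to add: (231 − 73) = 158 mg/L as CaCO₃ × 247,000 L = 39,030 g as CaCO₃.
(b) Moles of Ca²⁺ (1 mol Ca²⁺ ≡ 1 mol CaCO₃): 39,030 / 100.1 g/mol = 389.9 mol.
(b) Mass of CaCl₂·2H₂O: 389.9 × 147 = 57,310 g.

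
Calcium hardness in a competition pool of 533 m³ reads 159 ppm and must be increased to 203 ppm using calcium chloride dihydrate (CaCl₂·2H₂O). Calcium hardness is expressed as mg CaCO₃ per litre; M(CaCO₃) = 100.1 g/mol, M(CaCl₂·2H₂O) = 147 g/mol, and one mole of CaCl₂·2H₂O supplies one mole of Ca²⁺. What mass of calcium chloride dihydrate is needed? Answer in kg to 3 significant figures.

Volume: 533 m³ = 533,000 L.
Hardness to add: (203 − 159) = 44 mg/L as CaCO₃ × 533,000 L = 23,450 g as CaCO₃.
Moles of Ca²⁺ (1 mol Ca²⁺ ≡ 1 mol CaCO₃): 23,450 / 100.1 g/mol = 234.3 mol.
Mass of CaCl₂·2H₂O: 234.3 × 147 = 34,440 g.

34.4 kg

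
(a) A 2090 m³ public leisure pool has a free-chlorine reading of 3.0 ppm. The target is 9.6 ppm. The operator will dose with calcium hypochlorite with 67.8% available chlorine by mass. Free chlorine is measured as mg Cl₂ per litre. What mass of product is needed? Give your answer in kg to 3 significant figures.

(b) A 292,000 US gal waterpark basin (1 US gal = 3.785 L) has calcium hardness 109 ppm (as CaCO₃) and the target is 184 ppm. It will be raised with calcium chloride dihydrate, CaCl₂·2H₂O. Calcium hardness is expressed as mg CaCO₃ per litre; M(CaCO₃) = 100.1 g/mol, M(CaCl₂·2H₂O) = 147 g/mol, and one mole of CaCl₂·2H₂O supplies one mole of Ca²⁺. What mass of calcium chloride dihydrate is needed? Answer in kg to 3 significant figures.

(a) Volume: 2090 m³ = 2,090,000 L.
(a) Chlorine deficit: 9.6 − 3.0 = 6.6 ppm = 6.6 mg/L as Cl₂.
(a) Cl₂ equivalent needed: 6.6 mg/L × 2,090,000 L = 13,790,000 mg = 13,790 g.
(a) Product at 67.8% available chlorine: 13,790 / 0.678 = 20,350 g.

(b) Volume: 292,000 US gal × 3.785 L/gal = 1,105,220 L.
(b) Hardness to add: (184 − 109) = 75 mg/L as CaCO₃ × 1,105,220 L = 82,890 g as CaCO₃.
(b) Moles of Ca²⁺ (1 mol Ca²⁺ ≡ 1 mol CaCO₃): 82,890 / 100.1 g/mol = 828.1 mol.
(b) Mass of CaCl₂·2H₂O: 828.1 × 147 = 121,700 g.

(a) 20.3 kg; (b) 122 kg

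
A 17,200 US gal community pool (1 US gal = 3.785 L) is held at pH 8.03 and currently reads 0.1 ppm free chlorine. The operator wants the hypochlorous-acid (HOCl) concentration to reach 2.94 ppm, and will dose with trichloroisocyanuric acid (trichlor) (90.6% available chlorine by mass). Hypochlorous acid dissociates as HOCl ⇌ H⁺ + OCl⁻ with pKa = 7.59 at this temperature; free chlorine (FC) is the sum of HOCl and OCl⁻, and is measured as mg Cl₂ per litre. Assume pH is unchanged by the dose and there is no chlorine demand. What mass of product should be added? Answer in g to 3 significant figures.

Volume: 17,200 US gal × 3.785 L/gal = 65,102 L.
[OCl⁻]/[HOCl] = 10^(pH − pKa) = 10^(8.03 − 7.59) = 2.754; fraction as HOCl = 1/(1 + 2.754) = 0.2664.
Free chlorine required for 2.94 ppm HOCl: 2.94 / 0.2664 = 11.04 ppm.
FC to add: 11.04 − 0.1 = 10.94 mg/L as Cl₂.
Cl₂ equivalent: 10.94 mg/L × 65,102 L = 712 g.
Product at 90.6% available Cl: 712 / 0.906 = 785.9 g.

786 g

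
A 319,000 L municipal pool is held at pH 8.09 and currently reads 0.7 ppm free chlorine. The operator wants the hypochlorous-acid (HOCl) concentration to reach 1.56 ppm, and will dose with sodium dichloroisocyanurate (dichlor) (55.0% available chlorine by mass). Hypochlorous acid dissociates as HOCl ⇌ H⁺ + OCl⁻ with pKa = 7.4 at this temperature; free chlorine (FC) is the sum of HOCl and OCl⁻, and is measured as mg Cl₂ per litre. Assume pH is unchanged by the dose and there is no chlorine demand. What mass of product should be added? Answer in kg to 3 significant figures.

4.93 kg

[OCl⁻]/[HOCl] = 10^(pH − pKa) = 10^(8.09 − 7.4) = 4.898; fraction as HOCl = 1/(1 + 4.898) = 0.1696.
Free chlorine required for 1.56 ppm HOCl: 1.56 / 0.1696 = 9.201 ppm.
FC to add: 9.201 − 0.7 = 8.501 mg/L as Cl₂.
Cl₂ equivalent: 8.501 mg/L × 319,000 L = 2712 g.
Product at 55.0% available Cl: 2712 / 0.55 = 4930 g.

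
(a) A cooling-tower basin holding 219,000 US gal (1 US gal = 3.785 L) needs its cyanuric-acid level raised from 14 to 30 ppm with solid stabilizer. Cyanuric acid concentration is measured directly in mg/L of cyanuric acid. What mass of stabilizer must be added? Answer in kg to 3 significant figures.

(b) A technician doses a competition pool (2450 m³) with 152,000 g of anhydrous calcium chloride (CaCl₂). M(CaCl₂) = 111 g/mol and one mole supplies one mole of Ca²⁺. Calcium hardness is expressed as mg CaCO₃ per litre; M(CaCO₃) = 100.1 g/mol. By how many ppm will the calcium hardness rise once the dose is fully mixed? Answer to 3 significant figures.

(a) Volume: 219,000 US gal × 3.785 L/gal = 828,915 L.
(a) CYA to add: (30 − 14) = 16 mg/L × 828,915 L = 13,260 g cyanuric acid.

(b) Volume: 2450 m³ = 2,450,000 L.
(b) Moles of Ca²⁺: 152,000 g ÷ 111 g/mol = 1369 mol.
(b) As CaCO₃: 1369 mol × 100.1 g/mol = 137,100 g.
(b) Rise: 137,100 g / 2,450,000 L × 1000 = 55.95 mg/L.

(a) 13.3 kg; (b) 55.9 ppm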